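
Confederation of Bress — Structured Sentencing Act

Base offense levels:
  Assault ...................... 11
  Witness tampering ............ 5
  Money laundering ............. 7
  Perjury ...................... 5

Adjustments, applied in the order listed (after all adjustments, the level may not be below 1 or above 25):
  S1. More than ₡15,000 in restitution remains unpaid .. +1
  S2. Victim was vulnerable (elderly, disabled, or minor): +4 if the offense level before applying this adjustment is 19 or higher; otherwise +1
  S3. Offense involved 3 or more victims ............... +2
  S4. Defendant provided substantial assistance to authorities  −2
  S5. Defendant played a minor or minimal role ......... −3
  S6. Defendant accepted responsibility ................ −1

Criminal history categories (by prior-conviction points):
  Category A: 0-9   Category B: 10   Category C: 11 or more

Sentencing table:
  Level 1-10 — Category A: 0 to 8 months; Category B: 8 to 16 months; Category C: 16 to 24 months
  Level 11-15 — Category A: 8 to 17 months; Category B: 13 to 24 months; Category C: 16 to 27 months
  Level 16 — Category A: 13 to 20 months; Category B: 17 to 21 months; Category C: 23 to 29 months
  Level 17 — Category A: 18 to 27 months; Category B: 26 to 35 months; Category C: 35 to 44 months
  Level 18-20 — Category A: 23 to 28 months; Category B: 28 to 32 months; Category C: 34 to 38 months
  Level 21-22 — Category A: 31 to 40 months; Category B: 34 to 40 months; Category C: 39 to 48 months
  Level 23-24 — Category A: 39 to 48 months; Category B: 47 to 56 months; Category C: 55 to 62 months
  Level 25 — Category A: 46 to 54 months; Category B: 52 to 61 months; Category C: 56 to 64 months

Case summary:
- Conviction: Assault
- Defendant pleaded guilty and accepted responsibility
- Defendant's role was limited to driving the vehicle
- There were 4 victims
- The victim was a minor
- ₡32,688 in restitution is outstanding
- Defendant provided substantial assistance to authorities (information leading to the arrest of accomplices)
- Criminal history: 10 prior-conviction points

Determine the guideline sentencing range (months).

Base offense level for assault: 11.
S1 applies: 11 + 1 = 12.
S2 applies (level before this adjustment is 12 < 19, so +1): 12 + 1 = 13.
S3 applies: 13 + 2 = 15.
S4 applies: 15 − 2 = 13.
S5 applies: 13 − 3 = 10.
S6 applies: 10 − 1 = 9.
Final offense level: 9.
Criminal history: 10 prior points → Category B (10).
Level 9 falls in the 1-10 band.
Grid: Level 1-10 × Category B = 8-16 months.

8-16 months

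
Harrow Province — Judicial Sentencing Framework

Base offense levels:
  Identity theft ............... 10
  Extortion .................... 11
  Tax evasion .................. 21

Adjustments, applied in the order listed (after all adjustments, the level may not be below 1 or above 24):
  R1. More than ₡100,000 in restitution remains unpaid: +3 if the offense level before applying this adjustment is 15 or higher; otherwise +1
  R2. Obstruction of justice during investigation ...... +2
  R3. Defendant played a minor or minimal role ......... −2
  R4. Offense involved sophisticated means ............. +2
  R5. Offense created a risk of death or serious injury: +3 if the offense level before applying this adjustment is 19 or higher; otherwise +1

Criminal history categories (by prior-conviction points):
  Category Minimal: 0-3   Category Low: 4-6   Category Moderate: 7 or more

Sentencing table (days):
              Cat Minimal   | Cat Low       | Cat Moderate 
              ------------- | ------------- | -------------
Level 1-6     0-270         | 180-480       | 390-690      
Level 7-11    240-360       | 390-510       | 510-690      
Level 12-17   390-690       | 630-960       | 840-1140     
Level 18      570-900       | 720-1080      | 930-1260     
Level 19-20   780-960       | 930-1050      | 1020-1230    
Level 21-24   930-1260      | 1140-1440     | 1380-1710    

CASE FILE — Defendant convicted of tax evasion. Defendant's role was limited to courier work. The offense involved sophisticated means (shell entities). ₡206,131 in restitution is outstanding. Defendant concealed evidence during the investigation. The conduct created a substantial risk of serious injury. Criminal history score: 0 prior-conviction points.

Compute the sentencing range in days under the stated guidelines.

930-1260 days

Base offense level for tax evasion: 21.
R1 applies (level before this adjustment is 21 ≥ 15, so +3): 21 + 3 = 24.
R2 applies: 24 + 2 = 26.
R3 applies: 26 − 2 = 24.
R4 applies: 24 + 2 = 26.
R5 applies (level before this adjustment is 26 ≥ 19, so +3): 26 + 3 = 29.
Level 29 exceeds the maximum of 24; capped at 24.
Final offense level: 24.
Criminal history: 0 prior points → Category Minimal (0-3).
Level 24 falls in the 21-24 band.
Grid: Level 21-24 × Category Minimal = 930-1260 days.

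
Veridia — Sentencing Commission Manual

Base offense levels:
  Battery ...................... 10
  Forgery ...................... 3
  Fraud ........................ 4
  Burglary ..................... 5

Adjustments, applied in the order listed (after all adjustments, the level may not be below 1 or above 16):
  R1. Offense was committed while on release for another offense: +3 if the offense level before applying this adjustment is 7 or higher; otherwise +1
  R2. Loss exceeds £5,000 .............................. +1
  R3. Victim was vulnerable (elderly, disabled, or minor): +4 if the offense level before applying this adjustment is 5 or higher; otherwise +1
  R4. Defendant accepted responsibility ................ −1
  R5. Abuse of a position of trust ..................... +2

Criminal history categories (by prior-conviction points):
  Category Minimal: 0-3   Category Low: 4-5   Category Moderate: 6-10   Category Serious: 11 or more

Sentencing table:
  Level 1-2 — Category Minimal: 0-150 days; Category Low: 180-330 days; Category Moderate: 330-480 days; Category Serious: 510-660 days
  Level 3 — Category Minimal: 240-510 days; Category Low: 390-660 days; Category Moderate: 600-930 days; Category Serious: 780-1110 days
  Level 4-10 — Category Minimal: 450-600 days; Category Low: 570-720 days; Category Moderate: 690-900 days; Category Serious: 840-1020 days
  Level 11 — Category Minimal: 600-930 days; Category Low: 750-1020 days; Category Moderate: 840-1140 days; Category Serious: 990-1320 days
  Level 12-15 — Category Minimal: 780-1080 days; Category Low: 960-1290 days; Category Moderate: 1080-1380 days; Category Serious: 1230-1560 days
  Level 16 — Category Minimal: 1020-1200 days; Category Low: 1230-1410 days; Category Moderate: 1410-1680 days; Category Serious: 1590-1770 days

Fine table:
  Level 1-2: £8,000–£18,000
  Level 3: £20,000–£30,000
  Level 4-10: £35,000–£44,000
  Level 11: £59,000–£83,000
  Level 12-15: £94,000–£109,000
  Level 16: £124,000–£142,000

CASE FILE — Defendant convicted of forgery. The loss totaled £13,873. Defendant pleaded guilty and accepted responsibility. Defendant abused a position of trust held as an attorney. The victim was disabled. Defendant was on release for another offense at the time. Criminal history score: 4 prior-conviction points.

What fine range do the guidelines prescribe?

Base offense level for forgery: 3.
R1 applies (level before this adjustment is 3 < 7, so +1): 3 + 1 = 4.
R2 applies: 4 + 1 = 5.
R3 applies (level before this adjustment is 5 ≥ 5, so +4): 5 + 4 = 9.
R4 applies: 9 − 1 = 8.
R5 applies: 8 + 2 = 10.
Final offense level: 10.
Level 10 falls in the 4-10 band.
Fine table: Level 4-10 → £35,000–£44,000.

£35,000–£44,000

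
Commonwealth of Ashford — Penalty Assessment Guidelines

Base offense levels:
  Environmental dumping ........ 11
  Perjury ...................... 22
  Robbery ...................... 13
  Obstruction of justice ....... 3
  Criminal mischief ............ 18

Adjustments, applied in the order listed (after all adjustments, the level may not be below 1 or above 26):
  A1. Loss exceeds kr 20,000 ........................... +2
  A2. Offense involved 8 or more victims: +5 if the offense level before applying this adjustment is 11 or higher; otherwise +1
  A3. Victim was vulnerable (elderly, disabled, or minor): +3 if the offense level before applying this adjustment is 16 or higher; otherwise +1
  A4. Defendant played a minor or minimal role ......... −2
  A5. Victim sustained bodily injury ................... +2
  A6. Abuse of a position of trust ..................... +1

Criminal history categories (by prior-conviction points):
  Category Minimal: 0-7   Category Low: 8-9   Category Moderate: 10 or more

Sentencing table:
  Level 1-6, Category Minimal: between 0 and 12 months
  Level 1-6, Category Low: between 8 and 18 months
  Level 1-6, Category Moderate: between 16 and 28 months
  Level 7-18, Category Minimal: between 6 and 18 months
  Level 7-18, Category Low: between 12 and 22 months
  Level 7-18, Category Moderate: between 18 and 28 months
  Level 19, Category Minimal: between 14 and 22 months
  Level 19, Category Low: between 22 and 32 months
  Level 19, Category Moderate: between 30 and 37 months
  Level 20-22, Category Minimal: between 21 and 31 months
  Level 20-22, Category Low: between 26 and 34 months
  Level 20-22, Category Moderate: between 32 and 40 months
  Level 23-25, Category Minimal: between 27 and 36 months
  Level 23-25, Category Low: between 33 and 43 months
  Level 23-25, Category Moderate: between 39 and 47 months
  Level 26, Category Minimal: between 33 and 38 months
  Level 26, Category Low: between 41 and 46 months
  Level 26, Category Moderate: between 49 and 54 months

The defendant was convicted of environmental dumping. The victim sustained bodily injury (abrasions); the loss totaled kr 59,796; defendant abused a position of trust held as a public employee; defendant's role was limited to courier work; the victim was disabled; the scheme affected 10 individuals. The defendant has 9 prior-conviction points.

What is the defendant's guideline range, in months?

Base offense level for environmental dumping: 11.
A1 applies: 11 + 2 = 13.
A2 applies (level before this adjustment is 13 ≥ 11, so +5): 13 + 5 = 18.
A3 applies (level before this adjustment is 18 ≥ 16, so +3): 18 + 3 = 21.
A4 applies: 21 − 2 = 19.
A5 applies: 19 + 2 = 21.
A6 applies: 21 + 1 = 22.
Final offense level: 22.
Criminal history: 9 prior points → Category Low (8-9).
Level 22 falls in the 20-22 band.
Grid: Level 20-22 × Category Low = 26-34 months.

26-34 months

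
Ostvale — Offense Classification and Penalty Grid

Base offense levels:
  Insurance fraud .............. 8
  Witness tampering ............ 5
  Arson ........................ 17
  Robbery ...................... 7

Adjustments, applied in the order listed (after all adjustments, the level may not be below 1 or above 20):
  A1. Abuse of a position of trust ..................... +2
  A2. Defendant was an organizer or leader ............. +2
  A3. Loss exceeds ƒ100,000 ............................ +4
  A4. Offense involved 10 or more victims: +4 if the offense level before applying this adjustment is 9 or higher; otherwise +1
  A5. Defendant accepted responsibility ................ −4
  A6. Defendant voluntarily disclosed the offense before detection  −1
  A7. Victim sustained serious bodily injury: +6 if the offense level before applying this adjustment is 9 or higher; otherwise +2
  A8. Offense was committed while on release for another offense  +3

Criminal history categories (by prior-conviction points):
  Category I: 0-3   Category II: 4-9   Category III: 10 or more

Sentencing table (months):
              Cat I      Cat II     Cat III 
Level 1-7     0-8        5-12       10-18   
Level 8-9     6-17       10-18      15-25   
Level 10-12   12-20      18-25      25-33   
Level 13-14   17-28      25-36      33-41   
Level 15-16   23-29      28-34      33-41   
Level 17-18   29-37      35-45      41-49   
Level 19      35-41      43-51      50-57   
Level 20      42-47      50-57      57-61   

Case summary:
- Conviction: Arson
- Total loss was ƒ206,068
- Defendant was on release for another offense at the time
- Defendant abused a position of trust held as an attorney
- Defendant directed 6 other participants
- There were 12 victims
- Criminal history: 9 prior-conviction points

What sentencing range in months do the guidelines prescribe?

Base offense level for arson: 17.
A1 applies: 17 + 2 = 19.
A2 applies: 19 + 2 = 21.
A3 applies: 21 + 4 = 25.
A4 applies (level before this adjustment is 25 ≥ 9, so +4): 25 + 4 = 29.
A5 does not apply.
A8 applies: 29 + 3 = 32.
Level 32 exceeds the maximum of 20; capped at 20.
Final offense level: 20.
Criminal history: 9 prior points → Category II (4-9).
Level 20 falls in the 20 band.
Grid: Level 20 × Category II = 50-57 months.

50-57 months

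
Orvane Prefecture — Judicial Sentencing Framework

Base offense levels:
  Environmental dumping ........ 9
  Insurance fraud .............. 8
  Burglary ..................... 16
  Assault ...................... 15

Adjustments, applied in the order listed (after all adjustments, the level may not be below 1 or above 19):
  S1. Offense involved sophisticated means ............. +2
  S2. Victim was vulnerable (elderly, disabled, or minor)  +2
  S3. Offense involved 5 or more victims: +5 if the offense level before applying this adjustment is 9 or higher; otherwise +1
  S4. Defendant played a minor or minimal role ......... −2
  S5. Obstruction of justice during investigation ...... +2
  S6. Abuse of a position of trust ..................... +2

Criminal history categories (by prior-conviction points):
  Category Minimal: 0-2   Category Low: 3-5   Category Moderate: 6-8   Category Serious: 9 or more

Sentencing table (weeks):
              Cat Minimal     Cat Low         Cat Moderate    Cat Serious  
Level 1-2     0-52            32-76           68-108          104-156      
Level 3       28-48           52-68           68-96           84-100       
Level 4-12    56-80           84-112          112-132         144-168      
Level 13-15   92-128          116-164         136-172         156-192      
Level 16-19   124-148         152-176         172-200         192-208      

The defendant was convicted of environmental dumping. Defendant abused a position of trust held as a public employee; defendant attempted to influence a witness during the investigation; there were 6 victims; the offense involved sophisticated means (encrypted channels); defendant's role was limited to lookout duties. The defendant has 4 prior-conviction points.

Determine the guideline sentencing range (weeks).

152-176 weeks

Base offense level for environmental dumping: 9.
S1 applies: 9 + 2 = 11.
S3 applies (level before this adjustment is 11 ≥ 9, so +5): 11 + 5 = 16.
S4 applies: 16 − 2 = 14.
S5 applies: 14 + 2 = 16.
S6 applies: 16 + 2 = 18.
Final offense level: 18.
Criminal history: 4 prior points → Category Low (3-5).
Level 18 falls in the 16-19 band.
Grid: Level 16-19 × Category Low = 152-176 weeks.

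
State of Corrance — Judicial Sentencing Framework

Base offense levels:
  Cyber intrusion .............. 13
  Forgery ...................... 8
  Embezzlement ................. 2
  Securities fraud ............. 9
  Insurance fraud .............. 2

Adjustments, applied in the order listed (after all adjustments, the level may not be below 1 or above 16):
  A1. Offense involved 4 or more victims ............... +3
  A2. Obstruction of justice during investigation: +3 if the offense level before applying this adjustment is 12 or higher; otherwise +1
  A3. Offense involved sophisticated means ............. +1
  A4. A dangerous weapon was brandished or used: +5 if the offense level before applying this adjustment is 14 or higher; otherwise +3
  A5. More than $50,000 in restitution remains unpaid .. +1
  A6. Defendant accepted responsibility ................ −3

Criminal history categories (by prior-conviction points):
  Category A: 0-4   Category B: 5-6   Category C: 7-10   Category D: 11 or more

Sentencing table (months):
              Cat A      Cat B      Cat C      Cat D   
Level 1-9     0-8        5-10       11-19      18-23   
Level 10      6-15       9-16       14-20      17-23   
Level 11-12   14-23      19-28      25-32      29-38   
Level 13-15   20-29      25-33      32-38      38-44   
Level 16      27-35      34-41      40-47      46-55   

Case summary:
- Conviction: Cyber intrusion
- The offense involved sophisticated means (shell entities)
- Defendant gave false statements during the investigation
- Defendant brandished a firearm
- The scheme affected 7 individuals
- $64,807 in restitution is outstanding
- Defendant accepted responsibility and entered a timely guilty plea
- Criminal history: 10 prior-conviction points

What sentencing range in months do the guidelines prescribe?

40-47 months

Base offense level for cyber intrusion: 13.
A1 applies: 13 + 3 = 16.
A2 applies (level before this adjustment is 16 ≥ 12, so +3): 16 + 3 = 19.
A3 applies: 19 + 1 = 20.
A4 applies (level before this adjustment is 20 ≥ 14, so +5): 20 + 5 = 25.
A5 applies: 25 + 1 = 26.
A6 applies: 26 − 3 = 23.
Level 23 exceeds the maximum of 16; capped at 16.
Final offense level: 16.
Criminal history: 10 prior points → Category C (7-10).
Level 16 falls in the 16 band.
Grid: Level 16 × Category C = 40-47 months.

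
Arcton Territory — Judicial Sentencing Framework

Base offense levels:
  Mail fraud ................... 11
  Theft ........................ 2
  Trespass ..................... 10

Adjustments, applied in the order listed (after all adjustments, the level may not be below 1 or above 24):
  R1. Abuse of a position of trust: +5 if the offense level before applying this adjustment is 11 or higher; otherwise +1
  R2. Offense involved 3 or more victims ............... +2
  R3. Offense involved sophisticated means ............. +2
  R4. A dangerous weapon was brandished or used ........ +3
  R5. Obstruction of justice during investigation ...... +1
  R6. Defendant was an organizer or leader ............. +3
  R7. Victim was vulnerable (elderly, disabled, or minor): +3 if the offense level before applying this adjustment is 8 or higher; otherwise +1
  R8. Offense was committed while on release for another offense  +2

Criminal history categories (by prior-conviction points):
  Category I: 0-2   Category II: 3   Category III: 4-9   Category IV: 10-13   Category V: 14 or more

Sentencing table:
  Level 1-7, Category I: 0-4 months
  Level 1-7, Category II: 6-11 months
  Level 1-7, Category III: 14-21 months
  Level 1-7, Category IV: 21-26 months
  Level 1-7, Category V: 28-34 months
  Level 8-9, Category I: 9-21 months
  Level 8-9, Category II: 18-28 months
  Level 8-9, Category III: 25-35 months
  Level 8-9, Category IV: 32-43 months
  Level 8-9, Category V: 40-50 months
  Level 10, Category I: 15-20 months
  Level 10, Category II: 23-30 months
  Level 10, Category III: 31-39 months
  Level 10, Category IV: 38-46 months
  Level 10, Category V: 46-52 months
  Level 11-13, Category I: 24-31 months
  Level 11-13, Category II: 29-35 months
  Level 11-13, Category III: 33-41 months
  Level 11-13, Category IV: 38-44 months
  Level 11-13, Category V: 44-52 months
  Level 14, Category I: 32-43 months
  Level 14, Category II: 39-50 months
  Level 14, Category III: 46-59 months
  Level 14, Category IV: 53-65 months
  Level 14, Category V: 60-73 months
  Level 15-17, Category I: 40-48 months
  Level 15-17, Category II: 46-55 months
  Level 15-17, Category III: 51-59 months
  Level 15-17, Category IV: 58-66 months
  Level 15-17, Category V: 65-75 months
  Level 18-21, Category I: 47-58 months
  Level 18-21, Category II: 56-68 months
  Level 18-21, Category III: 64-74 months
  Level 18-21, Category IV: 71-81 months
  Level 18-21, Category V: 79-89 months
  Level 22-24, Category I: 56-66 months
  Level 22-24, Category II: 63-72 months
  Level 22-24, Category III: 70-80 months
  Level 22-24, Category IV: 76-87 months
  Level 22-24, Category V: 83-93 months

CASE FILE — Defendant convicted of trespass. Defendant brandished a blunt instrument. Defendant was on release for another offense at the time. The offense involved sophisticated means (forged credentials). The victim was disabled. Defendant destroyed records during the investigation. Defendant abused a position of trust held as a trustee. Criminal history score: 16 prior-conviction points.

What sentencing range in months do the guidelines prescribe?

Base offense level for trespass: 10.
R1 applies (level before this adjustment is 10 < 11, so +1): 10 + 1 = 11.
R2 does not apply.
R3 applies: 11 + 2 = 13.
R4 applies: 13 + 3 = 16.
R5 applies: 16 + 1 = 17.
R7 applies (level before this adjustment is 17 ≥ 8, so +3): 17 + 3 = 20.
R8 applies: 20 + 2 = 22.
Final offense level: 22.
Criminal history: 16 prior points → Category V (14+).
Level 22 falls in the 22-24 band.
Grid: Level 22-24 × Category V = 83-93 months.

83-93 months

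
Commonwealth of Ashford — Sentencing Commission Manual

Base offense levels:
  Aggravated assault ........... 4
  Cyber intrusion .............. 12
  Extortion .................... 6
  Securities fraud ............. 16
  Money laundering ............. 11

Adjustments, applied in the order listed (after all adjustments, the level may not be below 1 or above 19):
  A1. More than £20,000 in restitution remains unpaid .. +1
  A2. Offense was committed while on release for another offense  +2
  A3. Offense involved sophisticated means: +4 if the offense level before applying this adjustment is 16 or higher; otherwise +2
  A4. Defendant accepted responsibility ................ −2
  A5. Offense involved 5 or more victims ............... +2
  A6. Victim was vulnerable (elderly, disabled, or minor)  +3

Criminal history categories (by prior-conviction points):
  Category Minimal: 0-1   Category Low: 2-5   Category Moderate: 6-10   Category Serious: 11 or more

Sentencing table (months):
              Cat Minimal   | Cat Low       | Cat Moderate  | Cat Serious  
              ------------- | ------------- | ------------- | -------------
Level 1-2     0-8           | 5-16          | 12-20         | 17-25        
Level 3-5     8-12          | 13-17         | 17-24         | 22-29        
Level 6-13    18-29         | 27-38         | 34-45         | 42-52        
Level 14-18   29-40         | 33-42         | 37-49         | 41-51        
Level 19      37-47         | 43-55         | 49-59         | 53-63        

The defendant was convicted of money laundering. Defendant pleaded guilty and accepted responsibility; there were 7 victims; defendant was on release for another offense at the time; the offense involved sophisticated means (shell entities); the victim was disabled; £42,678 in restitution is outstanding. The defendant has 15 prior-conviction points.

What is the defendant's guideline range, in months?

Base offense level for money laundering: 11.
A1 applies: 11 + 1 = 12.
A2 applies: 12 + 2 = 14.
A3 applies (level before this adjustment is 14 < 16, so +2): 14 + 2 = 16.
A4 applies: 16 − 2 = 14.
A5 applies: 14 + 2 = 16.
A6 applies: 16 + 3 = 19.
Final offense level: 19.
Criminal history: 15 prior points → Category Serious (11+).
Level 19 falls in the 19 band.
Grid: Level 19 × Category Serious = 53-63 months.

53-63 months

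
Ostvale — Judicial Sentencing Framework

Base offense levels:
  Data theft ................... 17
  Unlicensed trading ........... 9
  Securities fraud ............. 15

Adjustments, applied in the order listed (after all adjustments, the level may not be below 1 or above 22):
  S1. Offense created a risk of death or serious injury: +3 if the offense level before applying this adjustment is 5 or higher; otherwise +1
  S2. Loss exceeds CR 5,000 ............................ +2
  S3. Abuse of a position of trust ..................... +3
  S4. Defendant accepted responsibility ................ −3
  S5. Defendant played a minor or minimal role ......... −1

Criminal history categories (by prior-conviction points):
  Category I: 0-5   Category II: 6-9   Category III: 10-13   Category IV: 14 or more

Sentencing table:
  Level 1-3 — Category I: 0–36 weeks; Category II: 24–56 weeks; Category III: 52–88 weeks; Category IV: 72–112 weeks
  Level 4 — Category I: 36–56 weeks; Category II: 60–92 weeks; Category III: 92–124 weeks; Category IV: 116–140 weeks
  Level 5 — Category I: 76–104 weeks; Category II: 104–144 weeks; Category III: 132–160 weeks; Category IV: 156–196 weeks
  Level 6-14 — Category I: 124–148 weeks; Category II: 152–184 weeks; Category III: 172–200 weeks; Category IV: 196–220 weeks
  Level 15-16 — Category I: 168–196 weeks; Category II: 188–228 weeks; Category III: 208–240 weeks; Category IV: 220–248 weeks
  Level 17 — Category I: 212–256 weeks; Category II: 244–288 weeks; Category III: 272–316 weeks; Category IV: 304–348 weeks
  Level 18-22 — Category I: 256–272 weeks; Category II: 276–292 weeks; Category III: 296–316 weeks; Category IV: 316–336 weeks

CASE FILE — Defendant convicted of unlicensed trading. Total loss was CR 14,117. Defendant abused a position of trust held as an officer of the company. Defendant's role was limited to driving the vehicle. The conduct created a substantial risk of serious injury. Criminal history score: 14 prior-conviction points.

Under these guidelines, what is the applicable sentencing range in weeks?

Base offense level for unlicensed trading: 9.
S1 applies (level before this adjustment is 9 ≥ 5, so +3): 9 + 3 = 12.
S2 applies: 12 + 2 = 14.
S3 applies: 14 + 3 = 17.
S4 does not apply.
S5 applies: 17 − 1 = 16.
Final offense level: 16.
Criminal history: 14 prior points → Category IV (14+).
Level 16 falls in the 15-16 band.
Grid: Level 15-16 × Category IV = 220-248 weeks.

220-248 weeks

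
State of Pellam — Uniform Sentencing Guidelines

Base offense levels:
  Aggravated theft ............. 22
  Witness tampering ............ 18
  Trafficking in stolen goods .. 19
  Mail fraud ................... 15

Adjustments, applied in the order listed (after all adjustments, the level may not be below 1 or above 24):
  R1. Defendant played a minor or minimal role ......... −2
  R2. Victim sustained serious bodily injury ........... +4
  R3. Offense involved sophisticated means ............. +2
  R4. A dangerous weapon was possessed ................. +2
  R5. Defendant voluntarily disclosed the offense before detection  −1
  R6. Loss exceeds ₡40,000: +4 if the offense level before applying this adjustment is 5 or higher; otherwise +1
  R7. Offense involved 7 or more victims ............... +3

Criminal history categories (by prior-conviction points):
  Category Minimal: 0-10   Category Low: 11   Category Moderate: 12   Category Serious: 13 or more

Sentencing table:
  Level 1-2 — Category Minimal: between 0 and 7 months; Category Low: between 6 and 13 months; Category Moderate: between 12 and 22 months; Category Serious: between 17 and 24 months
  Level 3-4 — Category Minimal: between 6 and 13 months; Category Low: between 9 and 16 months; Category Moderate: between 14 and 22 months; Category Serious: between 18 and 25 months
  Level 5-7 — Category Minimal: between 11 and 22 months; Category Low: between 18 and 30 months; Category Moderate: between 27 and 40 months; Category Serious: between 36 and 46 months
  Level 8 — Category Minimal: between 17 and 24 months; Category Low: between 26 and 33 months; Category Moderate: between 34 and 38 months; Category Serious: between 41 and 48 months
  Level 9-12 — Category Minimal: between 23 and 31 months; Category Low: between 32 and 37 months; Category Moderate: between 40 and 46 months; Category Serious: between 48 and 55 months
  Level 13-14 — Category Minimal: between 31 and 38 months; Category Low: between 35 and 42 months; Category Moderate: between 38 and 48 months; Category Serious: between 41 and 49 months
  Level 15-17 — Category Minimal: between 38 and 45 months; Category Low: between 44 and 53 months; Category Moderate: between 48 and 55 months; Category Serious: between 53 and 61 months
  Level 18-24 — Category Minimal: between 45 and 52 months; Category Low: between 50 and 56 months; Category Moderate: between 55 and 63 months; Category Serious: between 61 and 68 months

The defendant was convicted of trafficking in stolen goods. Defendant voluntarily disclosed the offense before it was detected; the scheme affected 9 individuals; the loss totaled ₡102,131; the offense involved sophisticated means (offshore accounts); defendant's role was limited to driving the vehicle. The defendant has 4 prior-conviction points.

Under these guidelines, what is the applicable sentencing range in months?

Base offense level for trafficking in stolen goods: 19.
R1 applies: 19 − 2 = 17.
R3 applies: 17 + 2 = 19.
R5 applies: 19 − 1 = 18.
R6 applies (level before this adjustment is 18 ≥ 5, so +4): 18 + 4 = 22.
R7 applies: 22 + 3 = 25.
Level 25 exceeds the maximum of 24; capped at 24.
Final offense level: 24.
Criminal history: 4 prior points → Category Minimal (0-10).
Level 24 falls in the 18-24 band.
Grid: Level 18-24 × Category Minimal = 45-52 months.

45-52 months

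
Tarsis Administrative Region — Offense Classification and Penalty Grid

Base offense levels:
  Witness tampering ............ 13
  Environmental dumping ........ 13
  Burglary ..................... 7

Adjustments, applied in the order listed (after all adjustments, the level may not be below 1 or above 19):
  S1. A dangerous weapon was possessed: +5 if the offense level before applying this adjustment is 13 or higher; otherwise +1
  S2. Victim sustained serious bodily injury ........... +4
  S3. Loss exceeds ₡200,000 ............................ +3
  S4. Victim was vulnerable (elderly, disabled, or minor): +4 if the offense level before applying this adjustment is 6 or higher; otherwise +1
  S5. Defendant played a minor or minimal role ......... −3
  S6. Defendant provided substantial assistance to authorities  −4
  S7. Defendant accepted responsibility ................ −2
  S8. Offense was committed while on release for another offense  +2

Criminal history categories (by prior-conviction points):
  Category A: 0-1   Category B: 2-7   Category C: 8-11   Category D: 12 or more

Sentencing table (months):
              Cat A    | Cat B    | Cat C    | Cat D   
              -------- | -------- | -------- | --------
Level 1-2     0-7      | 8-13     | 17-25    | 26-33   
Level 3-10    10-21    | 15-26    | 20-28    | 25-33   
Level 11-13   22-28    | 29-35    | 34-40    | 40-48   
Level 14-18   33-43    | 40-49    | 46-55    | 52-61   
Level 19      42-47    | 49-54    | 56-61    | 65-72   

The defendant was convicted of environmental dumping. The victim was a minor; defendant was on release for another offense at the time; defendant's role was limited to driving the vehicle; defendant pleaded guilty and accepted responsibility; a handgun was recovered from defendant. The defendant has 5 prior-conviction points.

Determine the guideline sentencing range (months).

49-54 months

Base offense level for environmental dumping: 13.
S1 applies (level before this adjustment is 13 ≥ 13, so +5): 13 + 5 = 18.
S4 applies (level before this adjustment is 18 ≥ 6, so +4): 18 + 4 = 22.
S5 applies: 22 − 3 = 19.
S7 applies: 19 − 2 = 17.
S8 applies: 17 + 2 = 19.
Final offense level: 19.
Criminal history: 5 prior points → Category B (2-7).
Level 19 falls in the 19 band.
Grid: Level 19 × Category B = 49-54 months.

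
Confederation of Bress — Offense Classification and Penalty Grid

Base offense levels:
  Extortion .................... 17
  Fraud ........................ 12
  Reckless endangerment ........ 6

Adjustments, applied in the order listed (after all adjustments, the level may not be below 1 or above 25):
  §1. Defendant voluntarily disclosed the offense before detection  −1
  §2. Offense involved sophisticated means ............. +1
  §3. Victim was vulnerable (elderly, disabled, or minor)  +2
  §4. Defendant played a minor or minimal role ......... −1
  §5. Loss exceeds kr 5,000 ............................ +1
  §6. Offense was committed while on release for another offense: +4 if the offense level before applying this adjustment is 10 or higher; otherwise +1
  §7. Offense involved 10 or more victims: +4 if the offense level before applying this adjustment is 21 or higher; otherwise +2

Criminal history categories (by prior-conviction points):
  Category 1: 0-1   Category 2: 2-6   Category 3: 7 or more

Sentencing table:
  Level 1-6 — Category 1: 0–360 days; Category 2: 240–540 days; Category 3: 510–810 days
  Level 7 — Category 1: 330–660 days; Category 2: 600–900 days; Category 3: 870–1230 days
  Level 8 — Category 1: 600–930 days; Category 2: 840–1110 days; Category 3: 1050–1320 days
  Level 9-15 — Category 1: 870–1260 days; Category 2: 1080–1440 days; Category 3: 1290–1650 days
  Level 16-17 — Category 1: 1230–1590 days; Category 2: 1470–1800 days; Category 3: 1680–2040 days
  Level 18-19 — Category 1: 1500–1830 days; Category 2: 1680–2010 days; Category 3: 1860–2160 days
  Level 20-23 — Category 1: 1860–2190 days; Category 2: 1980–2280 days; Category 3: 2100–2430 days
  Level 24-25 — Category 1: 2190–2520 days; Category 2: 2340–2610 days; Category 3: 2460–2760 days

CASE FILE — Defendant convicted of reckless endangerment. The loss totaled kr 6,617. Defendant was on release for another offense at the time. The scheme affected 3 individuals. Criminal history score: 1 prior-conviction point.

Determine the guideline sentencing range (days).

600-930 days

Base offense level for reckless endangerment: 6.
§5 applies: 6 + 1 = 7.
§6 applies (level before this adjustment is 7 < 10, so +1): 7 + 1 = 8.
§7 does not apply.
Final offense level: 8.
Criminal history: 1 prior point → Category 1 (0-1).
Level 8 falls in the 8 band.
Grid: Level 8 × Category 1 = 600-930 days.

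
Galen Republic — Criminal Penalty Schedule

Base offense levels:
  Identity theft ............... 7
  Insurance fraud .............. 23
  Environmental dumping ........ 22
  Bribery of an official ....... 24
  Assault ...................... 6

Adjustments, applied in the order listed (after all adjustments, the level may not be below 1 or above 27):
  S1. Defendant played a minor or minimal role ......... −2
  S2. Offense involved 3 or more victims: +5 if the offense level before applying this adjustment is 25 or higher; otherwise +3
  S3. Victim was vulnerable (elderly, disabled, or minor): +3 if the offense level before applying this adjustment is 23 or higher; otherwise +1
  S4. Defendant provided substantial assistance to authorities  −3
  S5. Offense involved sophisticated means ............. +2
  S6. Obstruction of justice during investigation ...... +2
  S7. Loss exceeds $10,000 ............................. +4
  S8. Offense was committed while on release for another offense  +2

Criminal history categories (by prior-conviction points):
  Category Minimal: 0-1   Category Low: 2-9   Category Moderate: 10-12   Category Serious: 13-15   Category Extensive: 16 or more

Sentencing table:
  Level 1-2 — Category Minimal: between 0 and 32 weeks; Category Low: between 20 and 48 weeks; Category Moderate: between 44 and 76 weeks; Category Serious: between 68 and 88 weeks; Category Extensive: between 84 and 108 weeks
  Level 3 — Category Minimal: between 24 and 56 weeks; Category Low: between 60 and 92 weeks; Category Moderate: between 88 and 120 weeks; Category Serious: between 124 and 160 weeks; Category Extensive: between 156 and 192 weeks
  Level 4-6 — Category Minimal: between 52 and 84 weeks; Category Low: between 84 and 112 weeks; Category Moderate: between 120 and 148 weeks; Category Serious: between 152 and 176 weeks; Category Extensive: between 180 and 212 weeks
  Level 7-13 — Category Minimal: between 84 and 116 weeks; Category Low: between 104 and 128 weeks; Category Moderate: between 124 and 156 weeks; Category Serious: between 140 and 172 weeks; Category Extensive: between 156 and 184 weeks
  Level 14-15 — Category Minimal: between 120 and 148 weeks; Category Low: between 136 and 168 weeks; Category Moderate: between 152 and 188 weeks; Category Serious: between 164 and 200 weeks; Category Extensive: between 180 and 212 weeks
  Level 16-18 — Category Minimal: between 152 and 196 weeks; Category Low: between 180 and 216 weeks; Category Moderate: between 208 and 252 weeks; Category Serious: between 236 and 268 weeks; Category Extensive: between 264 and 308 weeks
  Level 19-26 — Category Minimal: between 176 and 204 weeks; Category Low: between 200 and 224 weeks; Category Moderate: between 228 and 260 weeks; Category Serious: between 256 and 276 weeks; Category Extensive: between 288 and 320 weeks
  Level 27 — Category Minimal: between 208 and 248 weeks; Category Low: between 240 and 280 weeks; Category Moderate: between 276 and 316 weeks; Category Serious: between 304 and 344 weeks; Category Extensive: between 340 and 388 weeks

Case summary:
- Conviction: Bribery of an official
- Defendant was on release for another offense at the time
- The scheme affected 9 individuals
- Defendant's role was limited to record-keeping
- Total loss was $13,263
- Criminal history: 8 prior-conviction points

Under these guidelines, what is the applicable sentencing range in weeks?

Base offense level for bribery of an official: 24.
S1 applies: 24 − 2 = 22.
S2 applies (level before this adjustment is 22 < 25, so +3): 22 + 3 = 25.
S6 does not apply.
S7 applies: 25 + 4 = 29.
S8 applies: 29 + 2 = 31.
Level 31 exceeds the maximum of 27; capped at 27.
Final offense level: 27.
Criminal history: 8 prior points → Category Low (2-9).
Level 27 falls in the 27 band.
Grid: Level 27 × Category Low = 240-280 weeks.

240-280 weeks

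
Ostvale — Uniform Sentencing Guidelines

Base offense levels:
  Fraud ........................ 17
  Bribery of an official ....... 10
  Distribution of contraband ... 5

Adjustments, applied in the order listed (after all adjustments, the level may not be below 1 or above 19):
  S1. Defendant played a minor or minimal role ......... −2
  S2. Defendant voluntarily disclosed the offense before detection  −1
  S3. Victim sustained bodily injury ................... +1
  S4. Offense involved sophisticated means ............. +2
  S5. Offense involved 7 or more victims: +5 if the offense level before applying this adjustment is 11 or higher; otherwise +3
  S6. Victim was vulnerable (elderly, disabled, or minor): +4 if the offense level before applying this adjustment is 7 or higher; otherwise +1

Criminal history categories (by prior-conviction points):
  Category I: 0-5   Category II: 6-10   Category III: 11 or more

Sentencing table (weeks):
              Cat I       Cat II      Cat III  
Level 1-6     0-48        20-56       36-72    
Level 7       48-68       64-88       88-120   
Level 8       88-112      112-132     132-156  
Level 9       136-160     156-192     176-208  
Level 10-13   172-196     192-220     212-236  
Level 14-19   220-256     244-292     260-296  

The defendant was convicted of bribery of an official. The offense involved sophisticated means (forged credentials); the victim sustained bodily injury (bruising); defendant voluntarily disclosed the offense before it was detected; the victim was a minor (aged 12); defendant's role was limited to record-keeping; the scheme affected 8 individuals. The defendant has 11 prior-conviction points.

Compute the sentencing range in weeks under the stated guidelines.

260-296 weeks

Base offense level for bribery of an official: 10.
S1 applies: 10 − 2 = 8.
S2 applies: 8 − 1 = 7.
S3 applies: 7 + 1 = 8.
S4 applies: 8 + 2 = 10.
S5 applies (level before this adjustment is 10 < 11, so +3): 10 + 3 = 13.
S6 applies (level before this adjustment is 13 ≥ 7, so +4): 13 + 4 = 17.
Final offense level: 17.
Criminal history: 11 prior points → Category III (11+).
Level 17 falls in the 14-19 band.
Grid: Level 14-19 × Category III = 260-296 weeks.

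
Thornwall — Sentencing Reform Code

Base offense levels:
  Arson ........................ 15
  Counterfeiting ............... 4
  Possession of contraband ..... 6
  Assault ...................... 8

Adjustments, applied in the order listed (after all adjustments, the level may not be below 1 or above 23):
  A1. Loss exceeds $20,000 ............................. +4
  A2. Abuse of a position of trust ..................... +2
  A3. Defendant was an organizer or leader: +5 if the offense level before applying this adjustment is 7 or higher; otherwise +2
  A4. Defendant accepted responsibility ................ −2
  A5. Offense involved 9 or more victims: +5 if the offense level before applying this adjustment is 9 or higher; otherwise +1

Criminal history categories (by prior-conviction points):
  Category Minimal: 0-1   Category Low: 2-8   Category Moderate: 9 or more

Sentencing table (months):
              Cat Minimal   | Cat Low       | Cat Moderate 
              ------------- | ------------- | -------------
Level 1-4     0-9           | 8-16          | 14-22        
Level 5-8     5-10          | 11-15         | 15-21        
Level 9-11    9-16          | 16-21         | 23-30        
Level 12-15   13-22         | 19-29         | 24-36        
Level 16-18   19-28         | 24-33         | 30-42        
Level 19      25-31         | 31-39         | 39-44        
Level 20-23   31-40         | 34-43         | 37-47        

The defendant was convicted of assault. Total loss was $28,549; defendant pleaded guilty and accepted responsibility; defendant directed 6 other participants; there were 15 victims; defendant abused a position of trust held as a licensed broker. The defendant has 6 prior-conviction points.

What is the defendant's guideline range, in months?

Base offense level for assault: 8.
A1 applies: 8 + 4 = 12.
A2 applies: 12 + 2 = 14.
A3 applies (level before this adjustment is 14 ≥ 7, so +5): 14 + 5 = 19.
A4 applies: 19 − 2 = 17.
A5 applies (level before this adjustment is 17 ≥ 9, so +5): 17 + 5 = 22.
Final offense level: 22.
Criminal history: 6 prior points → Category Low (2-8).
Level 22 falls in the 20-23 band.
Grid: Level 20-23 × Category Low = 34-43 months.

34-43 months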